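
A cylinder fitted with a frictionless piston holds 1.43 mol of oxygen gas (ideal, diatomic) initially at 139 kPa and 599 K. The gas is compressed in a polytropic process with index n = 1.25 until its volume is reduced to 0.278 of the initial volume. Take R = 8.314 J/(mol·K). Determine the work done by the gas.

-10700 J

V₁ = nRT₁/P₁ = 1.43×8.314×599/139 = 51.2 L.
Polytropic n=1.25: T₂ = T₁(V₁/V₂)^(n−1) = 599×(3.60)^0.25 = 825 K; P₂ = P₁(V₁/V₂)^n = 689 kPa.
W = (P₁V₁−P₂V₂)/(n−1) = (139×51.2−689×14.2)/0.25 = -10700 J.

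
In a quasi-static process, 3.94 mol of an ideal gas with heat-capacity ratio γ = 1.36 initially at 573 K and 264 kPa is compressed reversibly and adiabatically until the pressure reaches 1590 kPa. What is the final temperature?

V₁ = nRT₁/P₁ = 3.94×8.314×573/264 = 71.1 L.
Adiabatic: T₂/T₁ = (P₂/P₁)^((γ−1)/γ) ⇒ T₂ = 573×(6.02)^0.265 = 922 K; V₂ = 19.0 L.

922 K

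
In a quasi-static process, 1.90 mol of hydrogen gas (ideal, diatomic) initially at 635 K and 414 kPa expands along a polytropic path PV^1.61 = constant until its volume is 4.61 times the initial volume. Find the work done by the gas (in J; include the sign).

9970 J

V₁ = nRT₁/P₁ = 1.90×8.314×635/414 = 24.2 L.
Polytropic n=1.61: T₂ = T₁(V₁/V₂)^(n−1) = 635×(0.217)^0.61 = 250 K; P₂ = P₁(V₁/V₂)^n = 35.4 kPa.
W = (P₁V₁−P₂V₂)/(n−1) = (414×24.2−35.4×112)/0.61 = 9970 J.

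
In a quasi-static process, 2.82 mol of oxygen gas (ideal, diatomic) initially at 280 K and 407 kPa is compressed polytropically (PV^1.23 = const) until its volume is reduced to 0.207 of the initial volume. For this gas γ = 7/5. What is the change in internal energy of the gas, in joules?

V₁ = nRT₁/P₁ = 2.82×8.314×280/407 = 16.1 L.
Polytropic n=1.23: T₂ = T₁(V₁/V₂)^(n−1) = 280×(4.83)^0.23 = 402 K; P₂ = P₁(V₁/V₂)^n = 2820 kPa.
For an ideal gas ΔU = nCvΔT with Cv = (5/2)R = 20.8 J/(mol·K).
ΔU = 2.82×20.8×(402−280) = 7160 J.

7160 J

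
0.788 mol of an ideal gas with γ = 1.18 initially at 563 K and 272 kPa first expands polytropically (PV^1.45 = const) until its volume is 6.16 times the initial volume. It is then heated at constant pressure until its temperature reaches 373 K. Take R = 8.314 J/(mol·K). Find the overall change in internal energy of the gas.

V₁ = nRT₁/P₁ = 0.788×8.314×563/272 = 13.6 L.
Step 1 — Polytropic n=1.45: T₂ = T₁(V₁/V₂)^(n−1) = 563×(0.162)^0.45 = 248 K; P₂ = P₁(V₁/V₂)^n = 19.5 kPa.
W = (P₁V₁−P₂V₂)/(n−1) = (272×13.6−19.5×83.5)/0.45 = 4580 J.
ΔU = nCvΔT = 0.788×46.2×(248−563) = -11400 J.
Q = ΔU + W = -6870 J.
State after step 1: P = 19.5 kPa, V = 83.5 L, T = 248 K.
Step 2 — Isobaric: P stays 19.5 kPa; V/T = const ⇒ T₂ = 373 K, V₂ = 125 L.
W = PΔV = 19.5×(125−83.5) kPa·L = 816 J.
ΔU = nCvΔT = 0.788×46.2×(373−248) = 4530 J.
Q = ΔU + W = nCpΔT = 5350 J.
Net over both steps: W = 5400 J, Q = -1520 J, ΔU = -6920 J.

-6920 J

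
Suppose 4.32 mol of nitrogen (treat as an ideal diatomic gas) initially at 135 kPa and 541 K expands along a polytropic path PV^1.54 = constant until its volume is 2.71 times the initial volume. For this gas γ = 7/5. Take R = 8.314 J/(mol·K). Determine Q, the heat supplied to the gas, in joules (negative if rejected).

V₁ = nRT₁/P₁ = 4.32×8.314×541/135 = 144 L.
Polytropic n=1.54: T₂ = T₁(V₁/V₂)^(n−1) = 541×(0.369)^0.54 = 316 K; P₂ = P₁(V₁/V₂)^n = 29.1 kPa.
W = (P₁V₁−P₂V₂)/(n−1) = (135×144−29.1×390)/0.54 = 15000 J.
ΔU = nCvΔT = 4.32×20.8×(316−541) = -20200 J.
Q = ΔU + W = -5240 J.

-5240 J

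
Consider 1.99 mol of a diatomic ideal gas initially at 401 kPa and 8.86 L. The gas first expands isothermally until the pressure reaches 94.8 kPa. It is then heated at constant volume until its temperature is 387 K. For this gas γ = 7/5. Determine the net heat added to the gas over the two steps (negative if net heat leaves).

12200 J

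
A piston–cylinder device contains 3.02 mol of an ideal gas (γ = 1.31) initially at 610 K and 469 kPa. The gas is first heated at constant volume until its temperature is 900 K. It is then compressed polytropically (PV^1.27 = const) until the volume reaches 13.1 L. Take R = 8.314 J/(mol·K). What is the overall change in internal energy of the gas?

43900 J

V₁ = nRT₁/P₁ = 3.02×8.314×610/469 = 32.7 L.
Step 1 — Isochoric: V stays 32.7 L; P/T = const ⇒ T₂ = 900 K, P₂ = 692 kPa.
W = 0 (no volume change).
ΔU = nCvΔT = 3.02×26.8×(900−610) = 23500 J.
Q = ΔU = 23500 J.
State after step 1: P = 692 kPa, V = 32.7 L, T = 900 K.
Step 2 — Polytropic n=1.27: T₂ = T₁(V₁/V₂)^(n−1) = 900×(2.49)^0.27 = 1150 K; P₂ = P₁(V₁/V₂)^n = 2210 kPa.
W = (P₁V₁−P₂V₂)/(n−1) = (692×32.7−2210×13.1)/0.27 = -23400 J.
ΔU = nCvΔT = 3.02×26.8×(1150−900) = 20400 J.
Q = ΔU + W = -3020 J.
Net over both steps: W = -23400 J, Q = 20500 J, ΔU = 43900 J.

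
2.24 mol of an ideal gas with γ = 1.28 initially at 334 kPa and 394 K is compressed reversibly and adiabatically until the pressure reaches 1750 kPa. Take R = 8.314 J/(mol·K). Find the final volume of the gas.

6.02 L

V₁ = nRT₁/P₁ = 2.24×8.314×394/334 = 22.0 L.
Adiabatic: T₂/T₁ = (P₂/P₁)^((γ−1)/γ) ⇒ T₂ = 394×(5.24)^0.219 = 566 K; V₂ = 6.02 L.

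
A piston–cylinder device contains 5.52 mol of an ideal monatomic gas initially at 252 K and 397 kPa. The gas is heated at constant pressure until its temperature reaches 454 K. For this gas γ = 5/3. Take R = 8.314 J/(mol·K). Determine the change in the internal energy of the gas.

V₁ = nRT₁/P₁ = 5.52×8.314×252/397 = 29.1 L.
Isobaric: P stays 397 kPa; V/T = const ⇒ T₂ = 454 K, V₂ = 52.5 L.
For an ideal gas ΔU = nCvΔT with Cv = (3/2)R = 12.5 J/(mol·K).
ΔU = 5.52×12.5×(454−252) = 13900 J.

13900 J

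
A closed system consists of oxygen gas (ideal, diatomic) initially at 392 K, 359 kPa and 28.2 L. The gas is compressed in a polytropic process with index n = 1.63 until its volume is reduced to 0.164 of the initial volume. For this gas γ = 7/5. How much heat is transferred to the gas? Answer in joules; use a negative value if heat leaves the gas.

19600 J

n = P₁V₁/(RT₁) = 359×28.2/(8.314×392) = 3.11 mol.
Polytropic n=1.63: T₂ = T₁(V₁/V₂)^(n−1) = 392×(6.10)^0.63 = 1220 K; P₂ = P₁(V₁/V₂)^n = 6840 kPa.
W = (P₁V₁−P₂V₂)/(n−1) = (359×28.2−6840×4.62)/0.63 = -34100 J.
ΔU = nCvΔT = 3.11×20.8×(1220−392) = 53700 J.
Q = ΔU + W = 19600 J.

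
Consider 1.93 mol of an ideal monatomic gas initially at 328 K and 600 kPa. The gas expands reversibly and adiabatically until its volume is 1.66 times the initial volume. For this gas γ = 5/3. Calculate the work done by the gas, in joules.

2260 J

V₁ = nRT₁/P₁ = 1.93×8.314×328/600 = 8.77 L.
Adiabatic: TV^(γ−1) = const ⇒ T₂ = 328×(0.602)^0.667 = 234 K; PV^γ = const ⇒ P₂ = 258 kPa.
ΔU = nCvΔT = 1.93×12.5×(234−328) = -2260 J.
Q = 0 for an adiabatic process, so W = −ΔU = 2260 J.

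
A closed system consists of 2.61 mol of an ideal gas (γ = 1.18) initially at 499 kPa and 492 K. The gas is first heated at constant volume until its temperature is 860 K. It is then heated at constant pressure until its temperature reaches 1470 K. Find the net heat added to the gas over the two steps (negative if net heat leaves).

131000 J

V₁ = nRT₁/P₁ = 2.61×8.314×492/499 = 21.4 L.
Step 1 — Isochoric: V stays 21.4 L; P/T = const ⇒ T₂ = 860 K, P₂ = 872 kPa.
W = 0 (no volume change).
ΔU = nCvΔT = 2.61×46.2×(860−492) = 44400 J.
Q = ΔU = 44400 J.
State after step 1: P = 872 kPa, V = 21.4 L, T = 860 K.
Step 2 — Isobaric: P stays 872 kPa; V/T = const ⇒ T₂ = 1470 K, V₂ = 36.6 L.
W = PΔV = 872×(36.6−21.4) kPa·L = 13200 J.
ΔU = nCvΔT = 2.61×46.2×(1470−860) = 73500 J.
Q = ΔU + W = nCpΔT = 86800 J.
Net over both steps: W = 13200 J, Q = 131000 J, ΔU = 118000 J.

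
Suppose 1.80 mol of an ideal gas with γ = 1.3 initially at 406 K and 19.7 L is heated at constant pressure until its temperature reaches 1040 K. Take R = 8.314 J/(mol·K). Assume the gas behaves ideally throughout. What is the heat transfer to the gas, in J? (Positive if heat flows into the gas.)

P₁ = nRT₁/V₁ = 1.80×8.314×406/19.7 = 308 kPa.
Isobaric: P stays 308 kPa; V/T = const ⇒ T₂ = 1040 K, V₂ = 50.5 L.
W = PΔV = 308×(50.5−19.7) kPa·L = 9490 J.
ΔU = nCvΔT = 1.80×27.7×(1040−406) = 31600 J.
Q = ΔU + W = nCpΔT = 41100 J.

41100 J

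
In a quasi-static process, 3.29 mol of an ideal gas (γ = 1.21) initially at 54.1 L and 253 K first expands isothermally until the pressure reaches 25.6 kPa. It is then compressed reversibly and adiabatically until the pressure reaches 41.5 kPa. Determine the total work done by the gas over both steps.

8250 J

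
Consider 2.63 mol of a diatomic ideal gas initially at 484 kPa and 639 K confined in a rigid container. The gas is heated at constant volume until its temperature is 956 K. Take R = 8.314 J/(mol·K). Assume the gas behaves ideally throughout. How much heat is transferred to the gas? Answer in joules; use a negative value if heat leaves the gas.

17300 J

V₁ = nRT₁/P₁ = 2.63×8.314×639/484 = 28.9 L.
Isochoric: V stays 28.9 L; P/T = const ⇒ T₂ = 956 K, P₂ = 724 kPa.
W = 0 (no volume change).
ΔU = nCvΔT = 2.63×20.8×(956−639) = 17300 J.
Q = ΔU = 17300 J.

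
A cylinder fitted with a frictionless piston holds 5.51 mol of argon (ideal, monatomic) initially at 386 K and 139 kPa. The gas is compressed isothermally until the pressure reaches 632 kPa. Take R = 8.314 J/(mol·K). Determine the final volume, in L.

V₁ = nRT₁/P₁ = 5.51×8.314×386/139 = 127 L.
Isothermal: T stays 386 K; PV = const ⇒ V₂ = 28.0 L, P₂ = 632 kPa.

28.0 L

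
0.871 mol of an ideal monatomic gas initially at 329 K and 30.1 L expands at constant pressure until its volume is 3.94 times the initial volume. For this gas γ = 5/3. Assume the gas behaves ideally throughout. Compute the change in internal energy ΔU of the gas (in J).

10500 J

P₁ = nRT₁/V₁ = 0.871×8.314×329/30.1 = 79.2 kPa.
Isobaric: P stays 79.2 kPa; V/T = const ⇒ T₂ = 1300 K, V₂ = 119 L.
For an ideal gas ΔU = nCvΔT with Cv = (3/2)R = 12.5 J/(mol·K).
ΔU = 0.871×12.5×(1300−329) = 10500 J.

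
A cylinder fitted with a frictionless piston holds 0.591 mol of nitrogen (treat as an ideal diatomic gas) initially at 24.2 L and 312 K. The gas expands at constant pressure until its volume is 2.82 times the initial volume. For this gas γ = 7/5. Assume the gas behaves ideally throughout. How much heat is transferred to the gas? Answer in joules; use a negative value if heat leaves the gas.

P₁ = nRT₁/V₁ = 0.591×8.314×312/24.2 = 63.3 kPa.
Isobaric: P stays 63.3 kPa; V/T = const ⇒ T₂ = 880 K, V₂ = 68.2 L.
W = PΔV = 63.3×(68.2−24.2) kPa·L = 2790 J.
ΔU = nCvΔT = 0.591×20.8×(880−312) = 6980 J.
Q = ΔU + W = nCpΔT = 9770 J.

9770 J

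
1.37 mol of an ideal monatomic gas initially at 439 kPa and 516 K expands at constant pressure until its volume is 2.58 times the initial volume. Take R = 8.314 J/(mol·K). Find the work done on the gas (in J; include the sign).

V₁ = nRT₁/P₁ = 1.37×8.314×516/439 = 13.4 L.
Isobaric: P stays 439 kPa; V/T = const ⇒ T₂ = 1330 K, V₂ = 34.5 L.
W = PΔV = 439×(34.5−13.4) kPa·L = 9290 J.
Work done on the gas = −W_by = -9290 J.

-9290 J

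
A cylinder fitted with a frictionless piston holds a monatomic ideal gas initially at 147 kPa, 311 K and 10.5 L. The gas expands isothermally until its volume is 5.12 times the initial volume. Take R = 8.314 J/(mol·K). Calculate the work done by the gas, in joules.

2520 J

n = P₁V₁/(RT₁) = 147×10.5/(8.314×311) = 0.597 mol.
Isothermal: T stays 311 K; PV = const ⇒ V₂ = 53.8 L, P₂ = 28.7 kPa.
W = nRT ln(V₂/V₁) = 0.597×8.314×311×ln(5.12) = 2520 J.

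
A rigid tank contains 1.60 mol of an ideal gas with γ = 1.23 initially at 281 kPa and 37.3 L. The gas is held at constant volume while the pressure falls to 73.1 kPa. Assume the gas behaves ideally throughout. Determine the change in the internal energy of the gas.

-33700 J

T₁ = P₁V₁/(nR) = 281×37.3/(1.60×8.314) = 788 K.
Isochoric: V stays 37.3 L; P/T = const ⇒ T₂ = 205 K, P₂ = 73.1 kPa.
For an ideal gas ΔU = nCvΔT with Cv = R/(γ−1) = 36.1 J/(mol·K).
ΔU = 1.60×36.1×(205−788) = -33700 J.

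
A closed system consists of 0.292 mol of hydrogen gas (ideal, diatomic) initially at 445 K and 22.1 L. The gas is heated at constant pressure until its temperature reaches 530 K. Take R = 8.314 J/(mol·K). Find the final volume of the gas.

P₁ = nRT₁/V₁ = 0.292×8.314×445/22.1 = 48.9 kPa.
Isobaric: P stays 48.9 kPa; V/T = const ⇒ T₂ = 530 K, V₂ = 26.3 L.

26.3 L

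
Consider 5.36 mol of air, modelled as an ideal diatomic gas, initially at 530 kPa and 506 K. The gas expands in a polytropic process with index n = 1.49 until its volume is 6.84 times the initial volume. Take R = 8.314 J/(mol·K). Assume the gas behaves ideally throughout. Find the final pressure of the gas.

30.2 kPa

V₁ = nRT₁/P₁ = 5.36×8.314×506/530 = 42.5 L.
Polytropic n=1.49: T₂ = T₁(V₁/V₂)^(n−1) = 506×(0.146)^0.49 = 197 K; P₂ = P₁(V₁/V₂)^n = 30.2 kPa.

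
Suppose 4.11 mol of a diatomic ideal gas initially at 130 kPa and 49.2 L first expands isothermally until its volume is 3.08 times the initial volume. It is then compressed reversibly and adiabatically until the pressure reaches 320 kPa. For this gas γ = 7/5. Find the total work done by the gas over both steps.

T₁ = P₁V₁/(nR) = 130×49.2/(4.11×8.314) = 187 K.
Step 1 — Isothermal: T stays 187 K; PV = const ⇒ V₂ = 152 L, P₂ = 42.2 kPa.
ΔU = 0 (ideal gas, T constant).
W = nRT ln(V₂/V₁) = 4.11×8.314×187×ln(3.08) = 7200 J.
Q = ΔU + W = 7200 J.
State after step 1: P = 42.2 kPa, V = 152 L, T = 187 K.
Step 2 — Adiabatic: T₂/T₁ = (P₂/P₁)^((γ−1)/γ) ⇒ T₂ = 187×(7.58)^0.286 = 334 K; V₂ = 35.7 L.
ΔU = nCvΔT = 4.11×20.8×(334−187) = 12500 J.
Q = 0 for an adiabatic process, so W = −ΔU = -12500 J.
Net over both steps: W = -5340 J, Q = 7200 J, ΔU = 12500 J.

-5340 J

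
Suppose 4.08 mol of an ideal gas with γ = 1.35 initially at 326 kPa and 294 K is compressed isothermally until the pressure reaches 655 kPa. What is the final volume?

V₁ = nRT₁/P₁ = 4.08×8.314×294/326 = 30.6 L.
Isothermal: T stays 294 K; PV = const ⇒ V₂ = 15.2 L, P₂ = 655 kPa.

15.2 L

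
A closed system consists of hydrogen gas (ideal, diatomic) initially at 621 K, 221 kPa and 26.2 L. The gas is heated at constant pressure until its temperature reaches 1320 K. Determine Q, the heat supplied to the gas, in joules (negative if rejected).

n = P₁V₁/(RT₁) = 221×26.2/(8.314×621) = 1.12 mol.
Isobaric: P stays 221 kPa; V/T = const ⇒ T₂ = 1320 K, V₂ = 55.7 L.
W = PΔV = 221×(55.7−26.2) kPa·L = 6520 J.
ΔU = nCvΔT = 1.12×20.8×(1320−621) = 16300 J.
Q = ΔU + W = nCpΔT = 22800 J.

22800 J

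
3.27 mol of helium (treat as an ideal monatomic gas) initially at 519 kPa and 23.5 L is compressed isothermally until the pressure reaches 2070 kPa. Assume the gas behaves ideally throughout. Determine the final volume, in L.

5.89 L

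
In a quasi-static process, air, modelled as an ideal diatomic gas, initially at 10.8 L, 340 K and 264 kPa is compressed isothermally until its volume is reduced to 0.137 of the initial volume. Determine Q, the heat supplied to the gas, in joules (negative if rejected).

-5670 J

n = P₁V₁/(RT₁) = 264×10.8/(8.314×340) = 1.01 mol.
Isothermal: T stays 340 K; PV = const ⇒ V₂ = 1.48 L, P₂ = 1930 kPa.
ΔU = 0 (ideal gas, T constant).
W = nRT ln(V₂/V₁) = 1.01×8.314×340×ln(0.137) = -5670 J.
Q = ΔU + W = -5670 J.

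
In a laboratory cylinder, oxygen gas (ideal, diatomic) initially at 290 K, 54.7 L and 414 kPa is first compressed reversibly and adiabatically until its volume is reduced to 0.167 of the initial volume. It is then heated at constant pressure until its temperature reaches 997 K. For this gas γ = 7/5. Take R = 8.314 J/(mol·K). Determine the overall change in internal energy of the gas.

138000 J

n = P₁V₁/(RT₁) = 414×54.7/(8.314×290) = 9.39 mol.
Step 1 — Adiabatic: TV^(γ−1) = const ⇒ T₂ = 290×(5.99)^0.400 = 593 K; PV^γ = const ⇒ P₂ = 5070 kPa.
ΔU = nCvΔT = 9.39×20.8×(593−290) = 59200 J.
Q = 0 for an adiabatic process, so W = −ΔU = -59200 J.
State after step 1: P = 5070 kPa, V = 9.13 L, T = 593 K.
Step 2 — Isobaric: P stays 5070 kPa; V/T = const ⇒ T₂ = 997 K, V₂ = 15.3 L.
W = PΔV = 5070×(15.3−9.13) kPa·L = 31500 J.
ΔU = nCvΔT = 9.39×20.8×(997−593) = 78800 J.
Q = ΔU + W = nCpΔT = 110000 J.
Net over both steps: W = -27700 J, Q = 110000 J, ΔU = 138000 J.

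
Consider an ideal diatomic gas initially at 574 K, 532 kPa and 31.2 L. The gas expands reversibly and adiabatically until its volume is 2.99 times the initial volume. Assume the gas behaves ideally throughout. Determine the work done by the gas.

n = P₁V₁/(RT₁) = 532×31.2/(8.314×574) = 3.48 mol.
Adiabatic: TV^(γ−1) = const ⇒ T₂ = 574×(0.334)^0.400 = 370 K; PV^γ = const ⇒ P₂ = 115 kPa.
ΔU = nCvΔT = 3.48×20.8×(370−574) = -14700 J.
Q = 0 for an adiabatic process, so W = −ΔU = 14700 J.

14700 J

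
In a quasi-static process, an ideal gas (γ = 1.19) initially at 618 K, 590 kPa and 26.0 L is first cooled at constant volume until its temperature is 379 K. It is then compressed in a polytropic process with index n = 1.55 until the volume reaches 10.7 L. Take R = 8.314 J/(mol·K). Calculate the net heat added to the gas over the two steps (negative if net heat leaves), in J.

-10800 J

n = P₁V₁/(RT₁) = 590×26.0/(8.314×618) = 2.99 mol.
Step 1 — Isochoric: V stays 26.0 L; P/T = const ⇒ T₂ = 379 K, P₂ = 362 kPa.
W = 0 (no volume change).
ΔU = nCvΔT = 2.99×43.8×(379−618) = -31200 J.
Q = ΔU = -31200 J.
State after step 1: P = 362 kPa, V = 26.0 L, T = 379 K.
Step 2 — Polytropic n=1.55: T₂ = T₁(V₁/V₂)^(n−1) = 379×(2.43)^0.55 = 618 K; P₂ = P₁(V₁/V₂)^n = 1430 kPa.
W = (P₁V₁−P₂V₂)/(n−1) = (362×26.0−1430×10.7)/0.55 = -10800 J.
ΔU = nCvΔT = 2.99×43.8×(618−379) = 31200 J.
Q = ΔU + W = 20400 J.
Net over both steps: W = -10800 J, Q = -10800 J, ΔU = -51.1 J.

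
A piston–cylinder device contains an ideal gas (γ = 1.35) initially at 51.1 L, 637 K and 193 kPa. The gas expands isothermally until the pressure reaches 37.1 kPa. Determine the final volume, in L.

Isothermal: T stays 637 K; PV = const ⇒ V₂ = 266 L, P₂ = 37.1 kPa.

266 L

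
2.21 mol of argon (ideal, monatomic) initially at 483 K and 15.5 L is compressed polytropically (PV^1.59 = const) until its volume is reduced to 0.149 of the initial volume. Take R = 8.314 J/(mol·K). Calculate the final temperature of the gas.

1490 K

P₁ = nRT₁/V₁ = 2.21×8.314×483/15.5 = 573 kPa.
Polytropic n=1.59: T₂ = T₁(V₁/V₂)^(n−1) = 483×(6.71)^0.59 = 1490 K; P₂ = P₁(V₁/V₂)^n = 11800 kPa.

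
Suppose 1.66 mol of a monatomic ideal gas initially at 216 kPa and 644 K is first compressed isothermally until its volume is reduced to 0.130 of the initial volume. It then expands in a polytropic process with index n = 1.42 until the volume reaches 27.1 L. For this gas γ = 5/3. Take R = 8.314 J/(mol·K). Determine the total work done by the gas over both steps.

V₁ = nRT₁/P₁ = 1.66×8.314×644/216 = 41.1 L.
Step 1 — Isothermal: T stays 644 K; PV = const ⇒ V₂ = 5.35 L, P₂ = 1660 kPa.
ΔU = 0 (ideal gas, T constant).
W = nRT ln(V₂/V₁) = 1.66×8.314×644×ln(0.130) = -18100 J.
Q = ΔU + W = -18100 J.
State after step 1: P = 1660 kPa, V = 5.35 L, T = 644 K.
Step 2 — Polytropic n=1.42: T₂ = T₁(V₁/V₂)^(n−1) = 644×(0.197)^0.42 = 326 K; P₂ = P₁(V₁/V₂)^n = 166 kPa.
W = (P₁V₁−P₂V₂)/(n−1) = (1660×5.35−166×27.1)/0.42 = 10500 J.
ΔU = nCvΔT = 1.66×12.5×(326−644) = -6590 J.
Q = ΔU + W = 3870 J.
Net over both steps: W = -7680 J, Q = -14300 J, ΔU = -6590 J.

-7680 J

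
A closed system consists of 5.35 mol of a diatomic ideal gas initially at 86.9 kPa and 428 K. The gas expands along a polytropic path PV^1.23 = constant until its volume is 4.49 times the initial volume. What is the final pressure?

V₁ = nRT₁/P₁ = 5.35×8.314×428/86.9 = 219 L.
Polytropic n=1.23: T₂ = T₁(V₁/V₂)^(n−1) = 428×(0.223)^0.23 = 303 K; P₂ = P₁(V₁/V₂)^n = 13.7 kPa.

13.7 kPa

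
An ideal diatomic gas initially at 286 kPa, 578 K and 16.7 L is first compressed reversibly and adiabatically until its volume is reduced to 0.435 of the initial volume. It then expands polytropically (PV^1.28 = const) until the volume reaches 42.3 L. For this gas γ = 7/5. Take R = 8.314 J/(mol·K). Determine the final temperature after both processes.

492 K

n = P₁V₁/(RT₁) = 286×16.7/(8.314×578) = 0.994 mol.
Step 1 — Adiabatic: TV^(γ−1) = const ⇒ T₂ = 578×(2.30)^0.400 = 806 K; PV^γ = const ⇒ P₂ = 917 kPa.
ΔU = nCvΔT = 0.994×20.8×(806−578) = 4720 J.
Q = 0 for an adiabatic process, so W = −ΔU = -4720 J.
State after step 1: P = 917 kPa, V = 7.26 L, T = 806 K.
Step 2 — Polytropic n=1.28: T₂ = T₁(V₁/V₂)^(n−1) = 806×(0.172)^0.28 = 492 K; P₂ = P₁(V₁/V₂)^n = 96.2 kPa.
W = (P₁V₁−P₂V₂)/(n−1) = (917×7.26−96.2×42.3)/0.28 = 9270 J.
ΔU = nCvΔT = 0.994×20.8×(492−806) = -6490 J.
Q = ΔU + W = 2780 J.
Net over both steps: W = 4550 J, Q = 2780 J, ΔU = -1770 J.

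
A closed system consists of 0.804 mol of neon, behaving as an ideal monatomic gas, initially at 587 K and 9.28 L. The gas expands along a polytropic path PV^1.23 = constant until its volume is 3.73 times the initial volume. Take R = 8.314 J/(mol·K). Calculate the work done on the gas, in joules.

-4460 J

P₁ = nRT₁/V₁ = 0.804×8.314×587/9.28 = 423 kPa.
Polytropic n=1.23: T₂ = T₁(V₁/V₂)^(n−1) = 587×(0.268)^0.23 = 434 K; P₂ = P₁(V₁/V₂)^n = 83.7 kPa.
W = (P₁V₁−P₂V₂)/(n−1) = (423×9.28−83.7×34.6)/0.23 = 4460 J.
Work done on the gas = −W_by = -4460 J.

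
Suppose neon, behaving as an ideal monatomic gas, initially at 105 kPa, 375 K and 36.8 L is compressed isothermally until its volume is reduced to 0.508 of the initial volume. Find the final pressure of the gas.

Isothermal: T stays 375 K; PV = const ⇒ V₂ = 18.7 L, P₂ = 207 kPa.

207 kPa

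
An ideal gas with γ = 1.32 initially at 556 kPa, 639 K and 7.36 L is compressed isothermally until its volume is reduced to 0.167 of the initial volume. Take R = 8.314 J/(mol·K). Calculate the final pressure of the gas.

Isothermal: T stays 639 K; PV = const ⇒ V₂ = 1.23 L, P₂ = 3330 kPa.

3330 kPa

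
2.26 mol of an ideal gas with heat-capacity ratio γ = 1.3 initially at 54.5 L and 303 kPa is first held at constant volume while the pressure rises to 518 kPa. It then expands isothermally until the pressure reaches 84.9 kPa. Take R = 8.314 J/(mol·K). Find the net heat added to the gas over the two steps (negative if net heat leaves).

90100 J

T₁ = P₁V₁/(nR) = 303×54.5/(2.26×8.314) = 879 K.
Step 1 — Isochoric: V stays 54.5 L; P/T = const ⇒ T₂ = 1500 K, P₂ = 518 kPa.
W = 0 (no volume change).
ΔU = nCvΔT = 2.26×27.7×(1500−879) = 39100 J.
Q = ΔU = 39100 J.
State after step 1: P = 518 kPa, V = 54.5 L, T = 1500 K.
Step 2 — Isothermal: T stays 1500 K; PV = const ⇒ V₂ = 333 L, P₂ = 84.9 kPa.
ΔU = 0 (ideal gas, T constant).
W = nRT ln(V₂/V₁) = 2.26×8.314×1500×ln(6.10) = 51100 J.
Q = ΔU + W = 51100 J.
Net over both steps: W = 51100 J, Q = 90100 J, ΔU = 39100 J.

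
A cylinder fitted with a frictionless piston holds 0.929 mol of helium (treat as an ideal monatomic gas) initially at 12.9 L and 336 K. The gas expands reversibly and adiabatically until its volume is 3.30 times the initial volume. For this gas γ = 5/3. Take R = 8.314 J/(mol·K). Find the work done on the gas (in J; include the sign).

-2140 J

P₁ = nRT₁/V₁ = 0.929×8.314×336/12.9 = 201 kPa.
Adiabatic: TV^(γ−1) = const ⇒ T₂ = 336×(0.303)^0.667 = 152 K; PV^γ = const ⇒ P₂ = 27.5 kPa.
ΔU = nCvΔT = 0.929×12.5×(152−336) = -2140 J.
Q = 0 for an adiabatic process, so W = −ΔU = 2140 J.
Work done on the gas = −W_by = -2140 J.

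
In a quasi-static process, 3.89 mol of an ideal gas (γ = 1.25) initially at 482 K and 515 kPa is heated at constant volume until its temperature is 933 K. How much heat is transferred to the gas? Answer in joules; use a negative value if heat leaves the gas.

58300 J

V₁ = nRT₁/P₁ = 3.89×8.314×482/515 = 30.3 L.
Isochoric: V stays 30.3 L; P/T = const ⇒ T₂ = 933 K, P₂ = 997 kPa.
W = 0 (no volume change).
ΔU = nCvΔT = 3.89×33.3×(933−482) = 58300 J.
Q = ΔU = 58300 J.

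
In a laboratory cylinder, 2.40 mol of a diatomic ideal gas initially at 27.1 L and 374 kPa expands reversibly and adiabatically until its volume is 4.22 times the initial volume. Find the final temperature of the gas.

286 K

T₁ = P₁V₁/(nR) = 374×27.1/(2.40×8.314) = 508 K.
Adiabatic: TV^(γ−1) = const ⇒ T₂ = 508×(0.237)^0.400 = 286 K; PV^γ = const ⇒ P₂ = 49.8 kPa.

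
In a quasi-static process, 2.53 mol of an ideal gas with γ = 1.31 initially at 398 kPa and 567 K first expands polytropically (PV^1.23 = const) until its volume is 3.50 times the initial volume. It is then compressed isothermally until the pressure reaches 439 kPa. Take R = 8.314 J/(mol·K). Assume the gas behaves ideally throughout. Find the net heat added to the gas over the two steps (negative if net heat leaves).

-11300 J

V₁ = nRT₁/P₁ = 2.53×8.314×567/398 = 30.0 L.
Step 1 — Polytropic n=1.23: T₂ = T₁(V₁/V₂)^(n−1) = 567×(0.286)^0.23 = 425 K; P₂ = P₁(V₁/V₂)^n = 85.2 kPa.
W = (P₁V₁−P₂V₂)/(n−1) = (398×30.0−85.2×105)/0.23 = 13000 J.
ΔU = nCvΔT = 2.53×26.8×(425−567) = -9630 J.
Q = ΔU + W = 3350 J.
State after step 1: P = 85.2 kPa, V = 105 L, T = 425 K.
Step 2 — Isothermal: T stays 425 K; PV = const ⇒ V₂ = 20.4 L, P₂ = 439 kPa.
ΔU = 0 (ideal gas, T constant).
W = nRT ln(V₂/V₁) = 2.53×8.314×425×ln(0.194) = -14700 J.
Q = ΔU + W = -14700 J.
Net over both steps: W = -1670 J, Q = -11300 J, ΔU = -9630 J.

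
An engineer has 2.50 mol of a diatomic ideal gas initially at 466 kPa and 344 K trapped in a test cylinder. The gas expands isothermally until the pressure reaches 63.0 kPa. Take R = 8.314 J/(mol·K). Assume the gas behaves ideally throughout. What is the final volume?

V₁ = nRT₁/P₁ = 2.50×8.314×344/466 = 15.3 L.
Isothermal: T stays 344 K; PV = const ⇒ V₂ = 113 L, P₂ = 63.0 kPa.

113 L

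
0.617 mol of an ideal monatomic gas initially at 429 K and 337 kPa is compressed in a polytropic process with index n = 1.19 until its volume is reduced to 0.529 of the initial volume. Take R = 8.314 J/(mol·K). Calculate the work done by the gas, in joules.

V₁ = nRT₁/P₁ = 0.617×8.314×429/337 = 6.53 L.
Polytropic n=1.19: T₂ = T₁(V₁/V₂)^(n−1) = 429×(1.89)^0.19 = 484 K; P₂ = P₁(V₁/V₂)^n = 719 kPa.
W = (P₁V₁−P₂V₂)/(n−1) = (337×6.53−719×3.45)/0.19 = -1490 J.

-1490 J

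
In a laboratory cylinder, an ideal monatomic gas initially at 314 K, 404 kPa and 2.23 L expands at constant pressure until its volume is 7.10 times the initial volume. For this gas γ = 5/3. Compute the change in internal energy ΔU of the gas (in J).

8240 J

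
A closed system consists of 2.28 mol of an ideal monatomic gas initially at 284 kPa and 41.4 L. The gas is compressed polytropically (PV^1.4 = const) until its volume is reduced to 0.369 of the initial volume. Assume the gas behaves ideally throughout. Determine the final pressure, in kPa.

1150 kPa

T₁ = P₁V₁/(nR) = 284×41.4/(2.28×8.314) = 620 K.
Polytropic n=1.4: T₂ = T₁(V₁/V₂)^(n−1) = 620×(2.71)^0.40 = 924 K; P₂ = P₁(V₁/V₂)^n = 1150 kPa.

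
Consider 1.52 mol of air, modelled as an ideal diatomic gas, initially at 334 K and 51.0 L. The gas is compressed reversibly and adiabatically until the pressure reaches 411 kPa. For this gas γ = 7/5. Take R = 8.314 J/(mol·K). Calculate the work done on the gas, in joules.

P₁ = nRT₁/V₁ = 1.52×8.314×334/51.0 = 82.8 kPa.
Adiabatic: T₂/T₁ = (P₂/P₁)^((γ−1)/γ) ⇒ T₂ = 334×(4.97)^0.286 = 528 K; V₂ = 16.2 L.
ΔU = nCvΔT = 1.52×20.8×(528−334) = 6130 J.
Q = 0 for an adiabatic process, so W = −ΔU = -6130 J.
Work done on the gas = −W_by = 6130 J.

6130 J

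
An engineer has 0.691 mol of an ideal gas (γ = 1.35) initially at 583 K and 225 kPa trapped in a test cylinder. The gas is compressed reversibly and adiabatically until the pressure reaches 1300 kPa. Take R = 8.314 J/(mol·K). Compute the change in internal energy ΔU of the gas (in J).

V₁ = nRT₁/P₁ = 0.691×8.314×583/225 = 14.9 L.
Adiabatic: T₂/T₁ = (P₂/P₁)^((γ−1)/γ) ⇒ T₂ = 583×(5.78)^0.259 = 919 K; V₂ = 4.06 L.
For an ideal gas ΔU = nCvΔT with Cv = R/(γ−1) = 23.8 J/(mol·K).
ΔU = 0.691×23.8×(919−583) = 5510 J.

5510 J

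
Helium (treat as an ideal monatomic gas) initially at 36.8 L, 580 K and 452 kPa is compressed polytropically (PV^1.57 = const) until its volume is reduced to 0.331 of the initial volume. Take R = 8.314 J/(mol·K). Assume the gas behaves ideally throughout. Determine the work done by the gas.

-25600 J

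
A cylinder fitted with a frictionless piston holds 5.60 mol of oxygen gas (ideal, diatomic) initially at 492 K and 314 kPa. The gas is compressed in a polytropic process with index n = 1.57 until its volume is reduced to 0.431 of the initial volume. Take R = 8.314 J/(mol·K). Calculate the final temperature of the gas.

795 K

V₁ = nRT₁/P₁ = 5.60×8.314×492/314 = 73.0 L.
Polytropic n=1.57: T₂ = T₁(V₁/V₂)^(n−1) = 492×(2.32)^0.57 = 795 K; P₂ = P₁(V₁/V₂)^n = 1180 kPa.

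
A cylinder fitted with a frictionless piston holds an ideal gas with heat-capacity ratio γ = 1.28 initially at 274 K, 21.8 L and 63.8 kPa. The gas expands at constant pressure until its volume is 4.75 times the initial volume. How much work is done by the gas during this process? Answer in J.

n = P₁V₁/(RT₁) = 63.8×21.8/(8.314×274) = 0.611 mol.
Isobaric: P stays 63.8 kPa; V/T = const ⇒ T₂ = 1300 K, V₂ = 104 L.
W = PΔV = 63.8×(104−21.8) kPa·L = 5220 J.

5220 J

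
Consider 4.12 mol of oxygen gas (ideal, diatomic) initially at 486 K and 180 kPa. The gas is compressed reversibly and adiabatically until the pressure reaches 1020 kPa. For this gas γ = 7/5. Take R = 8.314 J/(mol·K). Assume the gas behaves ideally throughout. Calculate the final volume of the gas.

26.8 L

V₁ = nRT₁/P₁ = 4.12×8.314×486/180 = 92.5 L.
Adiabatic: T₂/T₁ = (P₂/P₁)^((γ−1)/γ) ⇒ T₂ = 486×(5.67)^0.286 = 798 K; V₂ = 26.8 L.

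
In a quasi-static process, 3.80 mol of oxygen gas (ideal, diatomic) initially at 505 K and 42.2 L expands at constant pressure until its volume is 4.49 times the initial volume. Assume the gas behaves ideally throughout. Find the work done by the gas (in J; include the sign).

P₁ = nRT₁/V₁ = 3.80×8.314×505/42.2 = 378 kPa.
Isobaric: P stays 378 kPa; V/T = const ⇒ T₂ = 2270 K, V₂ = 189 L.
W = PΔV = 378×(189−42.2) kPa·L = 55700 J.

55700 J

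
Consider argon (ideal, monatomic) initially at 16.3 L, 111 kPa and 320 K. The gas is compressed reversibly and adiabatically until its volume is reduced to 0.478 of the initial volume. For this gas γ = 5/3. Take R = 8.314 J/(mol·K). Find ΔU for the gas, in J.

n = P₁V₁/(RT₁) = 111×16.3/(8.314×320) = 0.680 mol.
Adiabatic: TV^(γ−1) = const ⇒ T₂ = 320×(2.09)^0.667 = 523 K; PV^γ = const ⇒ P₂ = 380 kPa.
For an ideal gas ΔU = nCvΔT with Cv = (3/2)R = 12.5 J/(mol·K).
ΔU = 0.680×12.5×(523−320) = 1730 J.

1730 J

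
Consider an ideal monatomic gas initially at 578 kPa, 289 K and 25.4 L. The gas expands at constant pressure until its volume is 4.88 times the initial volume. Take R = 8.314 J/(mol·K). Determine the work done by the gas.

57000 J

n = P₁V₁/(RT₁) = 578×25.4/(8.314×289) = 6.11 mol.
Isobaric: P stays 578 kPa; V/T = const ⇒ T₂ = 1410 K, V₂ = 124 L.
W = PΔV = 578×(124−25.4) kPa·L = 57000 J.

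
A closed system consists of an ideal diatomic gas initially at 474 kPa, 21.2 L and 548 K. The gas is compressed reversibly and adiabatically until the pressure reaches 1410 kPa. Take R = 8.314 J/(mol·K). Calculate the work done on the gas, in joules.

9180 J

n = P₁V₁/(RT₁) = 474×21.2/(8.314×548) = 2.21 mol.
Adiabatic: T₂/T₁ = (P₂/P₁)^((γ−1)/γ) ⇒ T₂ = 548×(2.97)^0.286 = 748 K; V₂ = 9.73 L.
ΔU = nCvΔT = 2.21×20.8×(748−548) = 9180 J.
Q = 0 for an adiabatic process, so W = −ΔU = -9180 J.
Work done on the gas = −W_by = 9180 J.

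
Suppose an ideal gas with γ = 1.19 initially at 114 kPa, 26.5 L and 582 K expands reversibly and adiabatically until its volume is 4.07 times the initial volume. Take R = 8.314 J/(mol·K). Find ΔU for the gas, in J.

-3720 J

n = P₁V₁/(RT₁) = 114×26.5/(8.314×582) = 0.624 mol.
Adiabatic: TV^(γ−1) = const ⇒ T₂ = 582×(0.246)^0.190 = 446 K; PV^γ = const ⇒ P₂ = 21.5 kPa.
For an ideal gas ΔU = nCvΔT with Cv = R/(γ−1) = 43.8 J/(mol·K).
ΔU = 0.624×43.8×(446−582) = -3720 J.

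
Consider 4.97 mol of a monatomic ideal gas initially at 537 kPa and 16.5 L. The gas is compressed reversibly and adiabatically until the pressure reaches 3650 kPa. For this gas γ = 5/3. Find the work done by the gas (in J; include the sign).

T₁ = P₁V₁/(nR) = 537×16.5/(4.97×8.314) = 214 K.
Adiabatic: T₂/T₁ = (P₂/P₁)^((γ−1)/γ) ⇒ T₂ = 214×(6.80)^0.400 = 462 K; V₂ = 5.23 L.
ΔU = nCvΔT = 4.97×12.5×(462−214) = 15300 J.
Q = 0 for an adiabatic process, so W = −ΔU = -15300 J.

-15300 J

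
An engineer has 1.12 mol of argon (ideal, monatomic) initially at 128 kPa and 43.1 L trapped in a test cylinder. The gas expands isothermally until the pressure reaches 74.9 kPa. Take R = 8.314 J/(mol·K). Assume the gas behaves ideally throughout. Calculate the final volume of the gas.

73.7 L

T₁ = P₁V₁/(nR) = 128×43.1/(1.12×8.314) = 592 K.
Isothermal: T stays 592 K; PV = const ⇒ V₂ = 73.7 L, P₂ = 74.9 kPa.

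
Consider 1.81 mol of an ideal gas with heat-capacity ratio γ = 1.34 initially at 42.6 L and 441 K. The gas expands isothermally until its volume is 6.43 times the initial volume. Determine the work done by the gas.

12400 J

P₁ = nRT₁/V₁ = 1.81×8.314×441/42.6 = 156 kPa.
Isothermal: T stays 441 K; PV = const ⇒ V₂ = 274 L, P₂ = 24.2 kPa.
W = nRT ln(V₂/V₁) = 1.81×8.314×441×ln(6.43) = 12400 J.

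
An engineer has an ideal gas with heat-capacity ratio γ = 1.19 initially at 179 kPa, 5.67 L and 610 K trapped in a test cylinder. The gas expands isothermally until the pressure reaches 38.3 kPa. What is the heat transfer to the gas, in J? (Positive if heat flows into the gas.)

1560 J

n = P₁V₁/(RT₁) = 179×5.67/(8.314×610) = 0.200 mol.
Isothermal: T stays 610 K; PV = const ⇒ V₂ = 26.5 L, P₂ = 38.3 kPa.
ΔU = 0 (ideal gas, T constant).
W = nRT ln(V₂/V₁) = 0.200×8.314×610×ln(4.67) = 1560 J.
Q = ΔU + W = 1560 J.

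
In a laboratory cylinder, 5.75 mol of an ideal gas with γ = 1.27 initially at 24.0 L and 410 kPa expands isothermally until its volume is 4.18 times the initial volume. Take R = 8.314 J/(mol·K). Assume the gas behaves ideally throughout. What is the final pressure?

T₁ = P₁V₁/(nR) = 410×24.0/(5.75×8.314) = 206 K.
Isothermal: T stays 206 K; PV = const ⇒ V₂ = 100 L, P₂ = 98.1 kPa.

98.1 kPa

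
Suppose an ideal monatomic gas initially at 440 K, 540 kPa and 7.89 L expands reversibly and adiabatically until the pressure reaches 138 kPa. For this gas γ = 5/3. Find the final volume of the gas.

17.9 L

Adiabatic: T₂/T₁ = (P₂/P₁)^((γ−1)/γ) ⇒ T₂ = 440×(0.256)^0.400 = 255 K; V₂ = 17.9 L.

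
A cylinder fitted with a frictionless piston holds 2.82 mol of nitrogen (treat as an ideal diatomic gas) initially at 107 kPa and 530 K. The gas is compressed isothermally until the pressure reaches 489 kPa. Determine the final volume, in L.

25.4 L

V₁ = nRT₁/P₁ = 2.82×8.314×530/107 = 116 L.
Isothermal: T stays 530 K; PV = const ⇒ V₂ = 25.4 L, P₂ = 489 kPa.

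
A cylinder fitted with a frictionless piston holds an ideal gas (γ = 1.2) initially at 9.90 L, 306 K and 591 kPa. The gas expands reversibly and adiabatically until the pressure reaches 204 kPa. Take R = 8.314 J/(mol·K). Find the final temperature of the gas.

Adiabatic: T₂/T₁ = (P₂/P₁)^((γ−1)/γ) ⇒ T₂ = 306×(0.345)^0.167 = 256 K; V₂ = 24.0 L.

256 K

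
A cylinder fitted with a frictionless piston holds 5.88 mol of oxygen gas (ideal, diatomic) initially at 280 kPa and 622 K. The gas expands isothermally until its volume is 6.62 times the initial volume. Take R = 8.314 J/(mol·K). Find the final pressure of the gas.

42.3 kPa

V₁ = nRT₁/P₁ = 5.88×8.314×622/280 = 109 L.
Isothermal: T stays 622 K; PV = const ⇒ V₂ = 719 L, P₂ = 42.3 kPa.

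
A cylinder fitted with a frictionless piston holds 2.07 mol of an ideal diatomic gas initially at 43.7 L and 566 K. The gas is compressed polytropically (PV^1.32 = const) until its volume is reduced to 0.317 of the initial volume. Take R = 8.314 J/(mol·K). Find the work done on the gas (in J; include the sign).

P₁ = nRT₁/V₁ = 2.07×8.314×566/43.7 = 223 kPa.
Polytropic n=1.32: T₂ = T₁(V₁/V₂)^(n−1) = 566×(3.15)^0.32 = 817 K; P₂ = P₁(V₁/V₂)^n = 1020 kPa.
W = (P₁V₁−P₂V₂)/(n−1) = (223×43.7−1020×13.9)/0.32 = -13500 J.
Work done on the gas = −W_by = 13500 J.

13500 J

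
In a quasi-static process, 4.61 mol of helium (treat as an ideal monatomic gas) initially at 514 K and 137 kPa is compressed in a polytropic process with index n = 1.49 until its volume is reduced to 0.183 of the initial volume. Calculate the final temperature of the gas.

1180 K

V₁ = nRT₁/P₁ = 4.61×8.314×514/137 = 144 L.
Polytropic n=1.49: T₂ = T₁(V₁/V₂)^(n−1) = 514×(5.46)^0.49 = 1180 K; P₂ = P₁(V₁/V₂)^n = 1720 kPa.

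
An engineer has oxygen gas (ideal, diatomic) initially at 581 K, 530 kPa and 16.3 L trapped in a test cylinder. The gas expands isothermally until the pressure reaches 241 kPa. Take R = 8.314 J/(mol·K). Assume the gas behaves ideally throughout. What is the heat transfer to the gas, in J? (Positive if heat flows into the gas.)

6810 J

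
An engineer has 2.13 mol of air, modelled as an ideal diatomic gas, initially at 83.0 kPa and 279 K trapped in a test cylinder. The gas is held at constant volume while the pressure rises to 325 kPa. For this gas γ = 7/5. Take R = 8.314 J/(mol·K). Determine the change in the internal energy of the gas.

36000 J

V₁ = nRT₁/P₁ = 2.13×8.314×279/83.0 = 59.5 L.
Isochoric: V stays 59.5 L; P/T = const ⇒ T₂ = 1090 K, P₂ = 325 kPa.
For an ideal gas ΔU = nCvΔT with Cv = (5/2)R = 20.8 J/(mol·K).
ΔU = 2.13×20.8×(1090−279) = 36000 J.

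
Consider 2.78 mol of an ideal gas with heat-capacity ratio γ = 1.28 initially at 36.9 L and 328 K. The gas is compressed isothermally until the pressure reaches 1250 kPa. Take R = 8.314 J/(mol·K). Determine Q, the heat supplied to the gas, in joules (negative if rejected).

-13700 J

P₁ = nRT₁/V₁ = 2.78×8.314×328/36.9 = 205 kPa.
Isothermal: T stays 328 K; PV = const ⇒ V₂ = 6.06 L, P₂ = 1250 kPa.
ΔU = 0 (ideal gas, T constant).
W = nRT ln(V₂/V₁) = 2.78×8.314×328×ln(0.164) = -13700 J.
Q = ΔU + W = -13700 J.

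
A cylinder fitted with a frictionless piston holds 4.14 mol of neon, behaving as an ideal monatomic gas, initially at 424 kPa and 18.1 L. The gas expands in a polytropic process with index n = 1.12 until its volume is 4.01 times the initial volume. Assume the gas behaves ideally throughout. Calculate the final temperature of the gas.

T₁ = P₁V₁/(nR) = 424×18.1/(4.14×8.314) = 223 K.
Polytropic n=1.12: T₂ = T₁(V₁/V₂)^(n−1) = 223×(0.249)^0.12 = 189 K; P₂ = P₁(V₁/V₂)^n = 89.5 kPa.

189 K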